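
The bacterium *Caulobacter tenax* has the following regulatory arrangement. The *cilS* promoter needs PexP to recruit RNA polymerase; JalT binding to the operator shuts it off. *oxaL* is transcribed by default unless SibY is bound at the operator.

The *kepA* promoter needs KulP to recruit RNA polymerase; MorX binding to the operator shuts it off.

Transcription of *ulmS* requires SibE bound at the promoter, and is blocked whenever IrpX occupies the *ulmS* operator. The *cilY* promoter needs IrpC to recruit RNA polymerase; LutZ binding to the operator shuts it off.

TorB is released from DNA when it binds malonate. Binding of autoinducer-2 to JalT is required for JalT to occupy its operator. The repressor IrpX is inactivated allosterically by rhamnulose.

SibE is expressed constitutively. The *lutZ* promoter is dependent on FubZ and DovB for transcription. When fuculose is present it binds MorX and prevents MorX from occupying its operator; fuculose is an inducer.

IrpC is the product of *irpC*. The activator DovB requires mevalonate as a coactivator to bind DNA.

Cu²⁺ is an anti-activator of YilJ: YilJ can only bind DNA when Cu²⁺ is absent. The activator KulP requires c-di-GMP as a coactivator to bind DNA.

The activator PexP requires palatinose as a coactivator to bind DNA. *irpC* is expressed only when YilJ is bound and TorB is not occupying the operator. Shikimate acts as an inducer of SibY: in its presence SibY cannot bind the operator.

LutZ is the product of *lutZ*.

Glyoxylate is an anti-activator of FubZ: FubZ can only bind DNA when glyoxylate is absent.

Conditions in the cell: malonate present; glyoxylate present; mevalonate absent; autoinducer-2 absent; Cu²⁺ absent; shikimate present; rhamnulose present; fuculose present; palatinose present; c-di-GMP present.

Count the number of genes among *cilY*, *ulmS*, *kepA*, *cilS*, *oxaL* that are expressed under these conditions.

Glyoxylate is present, so FubZ is inactive.
Mevalonate is absent, so DovB is inactive.
Required activator FubZ is absent, so *lutZ* is not transcribed.
So LutZ is not produced.
Cu²⁺ is absent, so YilJ is active.
Malonate is present, so TorB is inactive.
No repressor is bound and YilJ is active, so *irpC* is transcribed.
So IrpC is produced and active.
No repressor is bound and IrpC is active, so *cilY* is transcribed.
→ *cilY* is ON.
SibE is produced constitutively and is active.
Rhamnulose is present, so IrpX is inactive.
No repressor is bound and SibE is active, so *ulmS* is transcribed.
→ *ulmS* is ON.
Fuculose is present, so MorX is inactive.
c-di-GMP is present, so KulP is active.
No repressor is bound and KulP is active, so *kepA* is transcribed.
→ *kepA* is ON.
Autoinducer-2 is absent, so JalT is inactive.
Palatinose is present, so PexP is active.
No repressor is bound and PexP is active, so *cilS* is transcribed.
→ *cilS* is ON.
Shikimate is present, so SibY is inactive.
With no repressor bound, *oxaL* is transcribed.
→ *oxaL* is ON.
5 of the 5 genes are transcribed.

5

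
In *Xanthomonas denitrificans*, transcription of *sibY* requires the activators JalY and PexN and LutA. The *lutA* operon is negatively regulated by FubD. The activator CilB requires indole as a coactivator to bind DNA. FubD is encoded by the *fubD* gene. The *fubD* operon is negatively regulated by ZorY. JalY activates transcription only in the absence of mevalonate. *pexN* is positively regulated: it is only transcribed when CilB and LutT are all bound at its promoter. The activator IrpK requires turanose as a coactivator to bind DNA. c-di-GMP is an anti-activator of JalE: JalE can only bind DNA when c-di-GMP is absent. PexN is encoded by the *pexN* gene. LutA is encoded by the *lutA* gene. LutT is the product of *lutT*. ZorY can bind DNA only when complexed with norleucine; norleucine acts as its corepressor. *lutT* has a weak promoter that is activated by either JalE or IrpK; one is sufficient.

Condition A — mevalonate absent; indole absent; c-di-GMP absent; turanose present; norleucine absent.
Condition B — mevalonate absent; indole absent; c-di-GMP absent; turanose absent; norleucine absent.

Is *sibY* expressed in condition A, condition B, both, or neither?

neither

Condition A:
Mevalonate is absent, so JalY is active.
Indole is absent, so CilB is inactive.
c-di-GMP is absent, so JalE is active.
Turanose is present, so IrpK is active.
Activator JalE is present, so *lutT* is transcribed.
So LutT is produced and active.
Required activator CilB is absent, so *pexN* is not transcribed.
So PexN is not produced.
Norleucine is absent, so ZorY is inactive.
With no repressor bound, *fubD* is transcribed.
So FubD is produced and active.
With repressor FubD bound, *lutA* is not transcribed.
So LutA is not produced.
Required activator PexN is absent, so *sibY* is not transcribed.
→ *sibY* is OFF in A.
Condition B:
Mevalonate is absent, so JalY is active.
Indole is absent, so CilB is inactive.
c-di-GMP is absent, so JalE is active.
Turanose is absent, so IrpK is inactive.
Activator JalE is present, so *lutT* is transcribed.
So LutT is produced and active.
Required activator CilB is absent, so *pexN* is not transcribed.
So PexN is not produced.
Norleucine is absent, so ZorY is inactive.
With no repressor bound, *fubD* is transcribed.
So FubD is produced and active.
With repressor FubD bound, *lutA* is not transcribed.
So LutA is not produced.
Required activator PexN is absent, so *sibY* is not transcribed.
→ *sibY* is OFF in B.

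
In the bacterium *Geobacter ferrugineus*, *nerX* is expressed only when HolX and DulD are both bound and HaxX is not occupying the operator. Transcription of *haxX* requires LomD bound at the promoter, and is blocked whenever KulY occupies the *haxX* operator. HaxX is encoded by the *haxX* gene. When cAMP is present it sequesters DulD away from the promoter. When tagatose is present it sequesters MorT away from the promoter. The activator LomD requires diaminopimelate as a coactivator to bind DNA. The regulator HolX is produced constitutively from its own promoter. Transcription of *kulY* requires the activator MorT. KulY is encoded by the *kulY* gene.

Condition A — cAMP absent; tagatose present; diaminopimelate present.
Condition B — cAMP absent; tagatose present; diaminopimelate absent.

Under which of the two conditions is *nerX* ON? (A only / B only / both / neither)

B only

Condition A:
HolX is produced constitutively and is active.
cAMP is absent, so DulD is active.
Tagatose is present, so MorT is inactive.
Required activator MorT is absent, so *kulY* is not transcribed.
So KulY is not produced.
Diaminopimelate is present, so LomD is active.
No repressor is bound and LomD is active, so *haxX* is transcribed.
So HaxX is produced and active.
With repressor HaxX bound, *nerX* is not transcribed.
→ *nerX* is OFF in A.
Condition B:
HolX is produced constitutively and is active.
cAMP is absent, so DulD is active.
Tagatose is present, so MorT is inactive.
Required activator MorT is absent, so *kulY* is not transcribed.
So KulY is not produced.
Diaminopimelate is absent, so LomD is inactive.
Required activator LomD is absent, so *haxX* is not transcribed.
So HaxX is not produced.
No repressor is bound and HolX and DulD are active, so *nerX* is transcribed.
→ *nerX* is ON in B.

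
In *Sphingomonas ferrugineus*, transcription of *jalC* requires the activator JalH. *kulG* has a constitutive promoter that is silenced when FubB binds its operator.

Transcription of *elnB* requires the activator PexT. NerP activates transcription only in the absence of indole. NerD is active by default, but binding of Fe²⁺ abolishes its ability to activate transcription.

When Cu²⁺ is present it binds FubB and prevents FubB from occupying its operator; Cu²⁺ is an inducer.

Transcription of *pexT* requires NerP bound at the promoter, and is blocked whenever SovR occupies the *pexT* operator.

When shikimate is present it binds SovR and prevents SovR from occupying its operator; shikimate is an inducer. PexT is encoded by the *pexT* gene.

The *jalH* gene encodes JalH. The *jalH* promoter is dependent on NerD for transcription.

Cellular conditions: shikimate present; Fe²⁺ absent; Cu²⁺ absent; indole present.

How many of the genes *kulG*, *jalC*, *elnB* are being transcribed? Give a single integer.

1

Cu²⁺ is absent, so FubB is active.
With repressor FubB bound, *kulG* is not transcribed.
→ *kulG* is OFF.
Fe²⁺ is absent, so NerD is active.
No repressor is bound and NerD is active, so *jalH* is transcribed.
So JalH is produced and active.
No repressor is bound and JalH is active, so *jalC* is transcribed.
→ *jalC* is ON.
Shikimate is present, so SovR is inactive.
Indole is present, so NerP is inactive.
Required activator NerP is absent, so *pexT* is not transcribed.
So PexT is not produced.
Required activator PexT is absent, so *elnB* is not transcribed.
→ *elnB* is OFF.
1 of the 3 genes is transcribed.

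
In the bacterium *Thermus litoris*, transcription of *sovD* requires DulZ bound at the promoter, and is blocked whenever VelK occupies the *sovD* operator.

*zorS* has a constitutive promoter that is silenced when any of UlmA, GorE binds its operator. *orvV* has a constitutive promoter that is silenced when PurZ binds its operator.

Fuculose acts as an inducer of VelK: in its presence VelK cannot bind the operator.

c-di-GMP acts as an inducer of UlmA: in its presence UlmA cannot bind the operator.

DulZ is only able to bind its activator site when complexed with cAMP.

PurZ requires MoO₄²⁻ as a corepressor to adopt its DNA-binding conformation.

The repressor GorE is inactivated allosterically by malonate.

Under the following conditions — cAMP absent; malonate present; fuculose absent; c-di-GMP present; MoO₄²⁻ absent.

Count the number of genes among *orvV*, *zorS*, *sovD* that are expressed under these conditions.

2

MoO₄²⁻ is absent, so PurZ is inactive.
With no repressor bound, *orvV* is transcribed.
→ *orvV* is ON.
c-di-GMP is present, so UlmA is inactive.
Malonate is present, so GorE is inactive.
With no repressor bound, *zorS* is transcribed.
→ *zorS* is ON.
cAMP is absent, so DulZ is inactive.
Fuculose is absent, so VelK is active.
With repressor VelK bound, *sovD* is not transcribed.
→ *sovD* is OFF.
2 of the 3 genes are transcribed.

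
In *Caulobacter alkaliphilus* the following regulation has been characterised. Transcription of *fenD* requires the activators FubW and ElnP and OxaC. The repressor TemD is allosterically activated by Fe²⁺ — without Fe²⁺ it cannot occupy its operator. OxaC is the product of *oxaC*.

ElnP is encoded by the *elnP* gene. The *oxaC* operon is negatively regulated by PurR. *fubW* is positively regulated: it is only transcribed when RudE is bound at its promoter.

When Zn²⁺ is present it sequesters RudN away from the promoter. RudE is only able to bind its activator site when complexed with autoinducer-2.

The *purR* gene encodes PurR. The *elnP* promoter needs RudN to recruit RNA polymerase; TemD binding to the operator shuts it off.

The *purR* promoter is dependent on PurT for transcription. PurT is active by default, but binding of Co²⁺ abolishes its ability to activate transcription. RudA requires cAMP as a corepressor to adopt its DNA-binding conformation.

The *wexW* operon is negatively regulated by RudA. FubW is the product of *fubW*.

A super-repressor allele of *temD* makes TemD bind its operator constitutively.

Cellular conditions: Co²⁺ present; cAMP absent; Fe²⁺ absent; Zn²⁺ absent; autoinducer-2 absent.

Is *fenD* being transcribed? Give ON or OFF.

OFF

Autoinducer-2 is absent, so RudE is inactive.
Required activator RudE is absent, so *fubW* is not transcribed.
So FubW is not produced.
Zn²⁺ is absent, so RudN is active.
TemD is constitutively active in this strain.
With repressor TemD bound, *elnP* is not transcribed.
So ElnP is not produced.
Co²⁺ is present, so PurT is inactive.
Required activator PurT is absent, so *purR* is not transcribed.
So PurR is not produced.
With no repressor bound, *oxaC* is transcribed.
So OxaC is produced and active.
Required activator FubW is absent, so *fenD* is not transcribed.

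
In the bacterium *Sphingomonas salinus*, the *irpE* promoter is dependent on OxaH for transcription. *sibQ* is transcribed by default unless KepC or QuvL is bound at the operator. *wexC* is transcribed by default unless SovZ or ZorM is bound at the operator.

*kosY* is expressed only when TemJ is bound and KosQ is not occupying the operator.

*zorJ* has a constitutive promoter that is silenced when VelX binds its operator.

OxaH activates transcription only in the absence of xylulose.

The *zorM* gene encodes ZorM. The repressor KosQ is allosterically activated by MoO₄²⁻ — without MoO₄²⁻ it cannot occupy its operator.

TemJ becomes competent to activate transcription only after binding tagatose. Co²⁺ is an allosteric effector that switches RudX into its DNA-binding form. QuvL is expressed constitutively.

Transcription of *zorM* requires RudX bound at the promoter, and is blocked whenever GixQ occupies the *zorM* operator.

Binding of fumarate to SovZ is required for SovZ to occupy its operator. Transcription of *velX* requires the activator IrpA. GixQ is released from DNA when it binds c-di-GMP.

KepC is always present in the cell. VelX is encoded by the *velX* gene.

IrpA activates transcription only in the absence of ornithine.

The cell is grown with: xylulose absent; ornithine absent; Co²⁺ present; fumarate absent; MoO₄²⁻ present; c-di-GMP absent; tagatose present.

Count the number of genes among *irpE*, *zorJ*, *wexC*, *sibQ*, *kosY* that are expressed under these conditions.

Xylulose is absent, so OxaH is active.
No repressor is bound and OxaH is active, so *irpE* is transcribed.
→ *irpE* is ON.
Ornithine is absent, so IrpA is active.
No repressor is bound and IrpA is active, so *velX* is transcribed.
So VelX is produced and active.
With repressor VelX bound, *zorJ* is not transcribed.
→ *zorJ* is OFF.
Fumarate is absent, so SovZ is inactive.
Co²⁺ is present, so RudX is active.
c-di-GMP is absent, so GixQ is active.
With repressor GixQ bound, *zorM* is not transcribed.
So ZorM is not produced.
With no repressor bound, *wexC* is transcribed.
→ *wexC* is ON.
KepC is produced constitutively and is active.
QuvL is produced constitutively and is active.
With repressor KepC bound, *sibQ* is not transcribed.
→ *sibQ* is OFF.
MoO₄²⁻ is present, so KosQ is active.
Tagatose is present, so TemJ is active.
With repressor KosQ bound, *kosY* is not transcribed.
→ *kosY* is OFF.
2 of the 5 genes are transcribed.

2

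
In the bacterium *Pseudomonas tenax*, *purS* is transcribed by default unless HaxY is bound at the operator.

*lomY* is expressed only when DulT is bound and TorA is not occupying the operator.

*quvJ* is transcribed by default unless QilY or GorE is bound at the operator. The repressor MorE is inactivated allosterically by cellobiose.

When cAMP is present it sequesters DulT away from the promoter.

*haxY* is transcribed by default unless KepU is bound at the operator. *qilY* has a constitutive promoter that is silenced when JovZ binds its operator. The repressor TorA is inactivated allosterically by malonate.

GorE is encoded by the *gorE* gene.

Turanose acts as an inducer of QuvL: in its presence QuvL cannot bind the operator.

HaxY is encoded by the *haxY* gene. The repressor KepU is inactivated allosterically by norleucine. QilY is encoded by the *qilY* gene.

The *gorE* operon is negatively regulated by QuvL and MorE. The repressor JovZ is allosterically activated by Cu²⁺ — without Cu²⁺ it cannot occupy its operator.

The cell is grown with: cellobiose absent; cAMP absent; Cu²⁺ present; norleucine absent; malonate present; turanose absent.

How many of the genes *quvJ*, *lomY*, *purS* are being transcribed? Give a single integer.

3

Cu²⁺ is present, so JovZ is active.
With repressor JovZ bound, *qilY* is not transcribed.
So QilY is not produced.
Turanose is absent, so QuvL is active.
Cellobiose is absent, so MorE is active.
With repressor QuvL bound, *gorE* is not transcribed.
So GorE is not produced.
With no repressor bound, *quvJ* is transcribed.
→ *quvJ* is ON.
cAMP is absent, so DulT is active.
Malonate is present, so TorA is inactive.
No repressor is bound and DulT is active, so *lomY* is transcribed.
→ *lomY* is ON.
Norleucine is absent, so KepU is active.
With repressor KepU bound, *haxY* is not transcribed.
So HaxY is not produced.
With no repressor bound, *purS* is transcribed.
→ *purS* is ON.
3 of the 3 genes are transcribed.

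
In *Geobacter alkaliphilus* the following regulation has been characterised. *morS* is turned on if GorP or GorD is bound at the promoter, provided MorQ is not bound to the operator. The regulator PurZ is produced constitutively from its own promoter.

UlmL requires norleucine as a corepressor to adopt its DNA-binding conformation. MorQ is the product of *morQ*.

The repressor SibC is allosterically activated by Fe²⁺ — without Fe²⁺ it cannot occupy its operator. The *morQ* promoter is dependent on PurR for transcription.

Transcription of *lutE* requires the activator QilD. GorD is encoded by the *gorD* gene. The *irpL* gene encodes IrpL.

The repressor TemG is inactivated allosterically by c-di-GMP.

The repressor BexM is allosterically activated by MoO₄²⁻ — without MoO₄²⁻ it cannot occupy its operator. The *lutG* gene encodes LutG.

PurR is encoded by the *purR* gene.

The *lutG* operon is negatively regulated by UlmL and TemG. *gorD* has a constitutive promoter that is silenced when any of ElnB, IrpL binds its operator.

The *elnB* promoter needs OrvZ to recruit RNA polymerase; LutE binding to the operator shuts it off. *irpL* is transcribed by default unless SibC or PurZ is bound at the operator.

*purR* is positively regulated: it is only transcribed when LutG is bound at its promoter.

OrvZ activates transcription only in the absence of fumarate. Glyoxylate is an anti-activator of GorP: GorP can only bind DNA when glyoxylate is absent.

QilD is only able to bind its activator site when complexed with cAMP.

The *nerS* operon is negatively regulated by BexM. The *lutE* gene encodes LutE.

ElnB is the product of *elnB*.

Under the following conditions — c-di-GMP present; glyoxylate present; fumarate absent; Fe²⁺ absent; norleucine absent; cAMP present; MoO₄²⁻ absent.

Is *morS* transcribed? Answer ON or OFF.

Norleucine is absent, so UlmL is inactive.
c-di-GMP is present, so TemG is inactive.
With no repressor bound, *lutG* is transcribed.
So LutG is produced and active.
No repressor is bound and LutG is active, so *purR* is transcribed.
So PurR is produced and active.
No repressor is bound and PurR is active, so *morQ* is transcribed.
So MorQ is produced and active.
Glyoxylate is present, so GorP is inactive.
Fumarate is absent, so OrvZ is active.
cAMP is present, so QilD is active.
No repressor is bound and QilD is active, so *lutE* is transcribed.
So LutE is produced and active.
With repressor LutE bound, *elnB* is not transcribed.
So ElnB is not produced.
Fe²⁺ is absent, so SibC is inactive.
PurZ is produced constitutively and is active.
With repressor PurZ bound, *irpL* is not transcribed.
So IrpL is not produced.
With no repressor bound, *gorD* is transcribed.
So GorD is produced and active.
With repressor MorQ bound, *morS* is not transcribed.

OFF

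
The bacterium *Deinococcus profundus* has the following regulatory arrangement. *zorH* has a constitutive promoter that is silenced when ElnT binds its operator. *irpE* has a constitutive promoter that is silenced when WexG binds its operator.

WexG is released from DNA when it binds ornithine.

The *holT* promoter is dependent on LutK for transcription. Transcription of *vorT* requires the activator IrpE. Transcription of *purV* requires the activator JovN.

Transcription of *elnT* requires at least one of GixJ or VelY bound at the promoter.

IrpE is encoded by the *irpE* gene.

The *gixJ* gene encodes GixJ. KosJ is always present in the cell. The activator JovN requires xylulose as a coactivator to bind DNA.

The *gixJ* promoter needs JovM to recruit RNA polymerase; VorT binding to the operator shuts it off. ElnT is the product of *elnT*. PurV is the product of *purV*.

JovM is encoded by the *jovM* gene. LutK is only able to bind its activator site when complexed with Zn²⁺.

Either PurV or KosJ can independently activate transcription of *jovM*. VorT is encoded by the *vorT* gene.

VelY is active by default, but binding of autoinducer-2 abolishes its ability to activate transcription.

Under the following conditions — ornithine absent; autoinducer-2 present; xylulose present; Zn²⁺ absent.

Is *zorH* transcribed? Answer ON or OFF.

OFF

Xylulose is present, so JovN is active.
No repressor is bound and JovN is active, so *purV* is transcribed.
So PurV is produced and active.
KosJ is produced constitutively and is active.
Activator PurV is present, so *jovM* is transcribed.
So JovM is produced and active.
Ornithine is absent, so WexG is active.
With repressor WexG bound, *irpE* is not transcribed.
So IrpE is not produced.
Required activator IrpE is absent, so *vorT* is not transcribed.
So VorT is not produced.
No repressor is bound and JovM is active, so *gixJ* is transcribed.
So GixJ is produced and active.
Autoinducer-2 is present, so VelY is inactive.
Activator GixJ is present, so *elnT* is transcribed.
So ElnT is produced and active.
With repressor ElnT bound, *zorH* is not transcribed.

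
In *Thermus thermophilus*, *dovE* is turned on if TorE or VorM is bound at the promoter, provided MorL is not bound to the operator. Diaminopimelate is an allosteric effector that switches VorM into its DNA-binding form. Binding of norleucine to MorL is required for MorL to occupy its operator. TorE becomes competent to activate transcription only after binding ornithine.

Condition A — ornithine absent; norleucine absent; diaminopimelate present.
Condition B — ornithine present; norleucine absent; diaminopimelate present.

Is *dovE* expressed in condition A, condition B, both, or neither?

Condition A:
Ornithine is absent, so TorE is inactive.
Norleucine is absent, so MorL is inactive.
Diaminopimelate is present, so VorM is active.
Activator VorM is present, so *dovE* is transcribed.
→ *dovE* is ON in A.
Condition B:
Ornithine is present, so TorE is active.
Norleucine is absent, so MorL is inactive.
Diaminopimelate is present, so VorM is active.
Activator TorE is present, so *dovE* is transcribed.
→ *dovE* is ON in B.

both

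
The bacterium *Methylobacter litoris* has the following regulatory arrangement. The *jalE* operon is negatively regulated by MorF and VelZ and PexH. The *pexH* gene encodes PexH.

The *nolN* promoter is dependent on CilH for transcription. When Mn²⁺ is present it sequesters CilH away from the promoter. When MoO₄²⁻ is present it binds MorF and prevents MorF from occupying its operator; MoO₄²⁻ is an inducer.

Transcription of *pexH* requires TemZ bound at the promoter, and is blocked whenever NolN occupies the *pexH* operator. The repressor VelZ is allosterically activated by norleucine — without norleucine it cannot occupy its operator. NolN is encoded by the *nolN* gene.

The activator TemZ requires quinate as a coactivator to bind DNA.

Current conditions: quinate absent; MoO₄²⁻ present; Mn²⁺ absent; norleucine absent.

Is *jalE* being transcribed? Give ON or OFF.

ON

MoO₄²⁻ is present, so MorF is inactive.
Norleucine is absent, so VelZ is inactive.
Mn²⁺ is absent, so CilH is active.
No repressor is bound and CilH is active, so *nolN* is transcribed.
So NolN is produced and active.
Quinate is absent, so TemZ is inactive.
With repressor NolN bound, *pexH* is not transcribed.
So PexH is not produced.
With no repressor bound, *jalE* is transcribed.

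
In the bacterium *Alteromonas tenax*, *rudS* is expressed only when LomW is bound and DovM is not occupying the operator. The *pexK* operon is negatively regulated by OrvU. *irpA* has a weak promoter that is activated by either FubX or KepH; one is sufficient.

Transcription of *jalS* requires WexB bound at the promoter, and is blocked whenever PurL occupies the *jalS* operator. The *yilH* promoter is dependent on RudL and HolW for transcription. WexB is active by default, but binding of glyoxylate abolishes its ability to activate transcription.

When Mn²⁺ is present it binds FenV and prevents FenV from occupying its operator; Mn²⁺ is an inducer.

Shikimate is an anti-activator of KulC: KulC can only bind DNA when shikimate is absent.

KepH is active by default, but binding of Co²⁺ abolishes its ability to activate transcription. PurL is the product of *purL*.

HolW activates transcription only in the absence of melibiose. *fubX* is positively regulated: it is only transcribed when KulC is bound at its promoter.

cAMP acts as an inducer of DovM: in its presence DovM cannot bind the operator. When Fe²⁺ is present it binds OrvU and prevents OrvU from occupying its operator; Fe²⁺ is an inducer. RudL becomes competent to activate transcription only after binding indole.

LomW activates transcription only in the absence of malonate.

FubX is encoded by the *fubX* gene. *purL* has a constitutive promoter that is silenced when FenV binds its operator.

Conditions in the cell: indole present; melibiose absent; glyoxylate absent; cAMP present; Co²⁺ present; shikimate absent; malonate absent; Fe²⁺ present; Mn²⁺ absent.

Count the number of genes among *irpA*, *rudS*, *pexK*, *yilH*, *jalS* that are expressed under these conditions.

5

Shikimate is absent, so KulC is active.
No repressor is bound and KulC is active, so *fubX* is transcribed.
So FubX is produced and active.
Co²⁺ is present, so KepH is inactive.
Activator FubX is present, so *irpA* is transcribed.
→ *irpA* is ON.
Malonate is absent, so LomW is active.
cAMP is present, so DovM is inactive.
No repressor is bound and LomW is active, so *rudS* is transcribed.
→ *rudS* is ON.
Fe²⁺ is present, so OrvU is inactive.
With no repressor bound, *pexK* is transcribed.
→ *pexK* is ON.
Indole is present, so RudL is active.
Melibiose is absent, so HolW is active.
No repressor is bound and RudL and HolW are active, so *yilH* is transcribed.
→ *yilH* is ON.
Mn²⁺ is absent, so FenV is active.
With repressor FenV bound, *purL* is not transcribed.
So PurL is not produced.
Glyoxylate is absent, so WexB is active.
No repressor is bound and WexB is active, so *jalS* is transcribed.
→ *jalS* is ON.
5 of the 5 genes are transcribed.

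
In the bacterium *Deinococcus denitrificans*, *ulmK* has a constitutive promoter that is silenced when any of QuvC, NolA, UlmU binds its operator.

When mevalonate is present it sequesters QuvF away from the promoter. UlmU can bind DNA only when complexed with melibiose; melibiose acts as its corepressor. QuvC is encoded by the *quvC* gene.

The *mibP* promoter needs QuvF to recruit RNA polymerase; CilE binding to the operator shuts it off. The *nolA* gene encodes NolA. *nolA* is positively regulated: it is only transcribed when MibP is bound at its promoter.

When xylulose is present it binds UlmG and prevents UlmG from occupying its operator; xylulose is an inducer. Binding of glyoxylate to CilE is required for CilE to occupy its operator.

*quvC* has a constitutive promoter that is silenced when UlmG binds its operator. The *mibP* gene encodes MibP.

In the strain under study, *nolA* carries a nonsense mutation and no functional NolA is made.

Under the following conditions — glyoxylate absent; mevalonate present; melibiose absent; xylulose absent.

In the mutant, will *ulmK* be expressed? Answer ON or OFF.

ON

Xylulose is absent, so UlmG is active.
With repressor UlmG bound, *quvC* is not transcribed.
So QuvC is not produced.
NolA is non-functional in this strain, so it has no effect.
Melibiose is absent, so UlmU is inactive.
With no repressor bound, *ulmK* is transcribed.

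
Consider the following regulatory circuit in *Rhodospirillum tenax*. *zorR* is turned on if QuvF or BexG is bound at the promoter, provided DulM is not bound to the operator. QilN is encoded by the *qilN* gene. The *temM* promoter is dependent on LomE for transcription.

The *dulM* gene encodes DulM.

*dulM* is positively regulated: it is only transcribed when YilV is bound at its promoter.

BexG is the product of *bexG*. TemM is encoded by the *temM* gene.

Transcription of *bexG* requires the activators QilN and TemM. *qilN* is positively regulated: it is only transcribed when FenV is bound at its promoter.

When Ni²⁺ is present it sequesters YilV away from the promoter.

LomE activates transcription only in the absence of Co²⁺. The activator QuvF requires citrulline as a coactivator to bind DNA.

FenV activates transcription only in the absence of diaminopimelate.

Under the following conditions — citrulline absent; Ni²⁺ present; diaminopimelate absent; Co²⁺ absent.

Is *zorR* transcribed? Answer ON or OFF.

Citrulline is absent, so QuvF is inactive.
Ni²⁺ is present, so YilV is inactive.
Required activator YilV is absent, so *dulM* is not transcribed.
So DulM is not produced.
Diaminopimelate is absent, so FenV is active.
No repressor is bound and FenV is active, so *qilN* is transcribed.
So QilN is produced and active.
Co²⁺ is absent, so LomE is active.
No repressor is bound and LomE is active, so *temM* is transcribed.
So TemM is produced and active.
No repressor is bound and QilN and TemM are active, so *bexG* is transcribed.
So BexG is produced and active.
Activator BexG is present, so *zorR* is transcribed.

ON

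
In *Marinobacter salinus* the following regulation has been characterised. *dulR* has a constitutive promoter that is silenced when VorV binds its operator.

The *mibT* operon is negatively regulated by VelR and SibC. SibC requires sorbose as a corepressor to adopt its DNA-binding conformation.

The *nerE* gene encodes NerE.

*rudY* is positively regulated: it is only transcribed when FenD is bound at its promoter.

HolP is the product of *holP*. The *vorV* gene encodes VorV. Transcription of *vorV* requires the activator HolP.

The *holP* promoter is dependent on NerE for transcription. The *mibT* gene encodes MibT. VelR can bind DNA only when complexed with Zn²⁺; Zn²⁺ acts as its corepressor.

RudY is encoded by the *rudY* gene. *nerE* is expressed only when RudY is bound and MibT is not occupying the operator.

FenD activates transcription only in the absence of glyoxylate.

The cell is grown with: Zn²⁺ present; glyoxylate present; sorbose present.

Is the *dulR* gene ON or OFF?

Glyoxylate is present, so FenD is inactive.
Required activator FenD is absent, so *rudY* is not transcribed.
So RudY is not produced.
Zn²⁺ is present, so VelR is active.
Sorbose is present, so SibC is active.
With repressor VelR bound, *mibT* is not transcribed.
So MibT is not produced.
Required activator RudY is absent, so *nerE* is not transcribed.
So NerE is not produced.
Required activator NerE is absent, so *holP* is not transcribed.
So HolP is not produced.
Required activator HolP is absent, so *vorV* is not transcribed.
So VorV is not produced.
With no repressor bound, *dulR* is transcribed.

ON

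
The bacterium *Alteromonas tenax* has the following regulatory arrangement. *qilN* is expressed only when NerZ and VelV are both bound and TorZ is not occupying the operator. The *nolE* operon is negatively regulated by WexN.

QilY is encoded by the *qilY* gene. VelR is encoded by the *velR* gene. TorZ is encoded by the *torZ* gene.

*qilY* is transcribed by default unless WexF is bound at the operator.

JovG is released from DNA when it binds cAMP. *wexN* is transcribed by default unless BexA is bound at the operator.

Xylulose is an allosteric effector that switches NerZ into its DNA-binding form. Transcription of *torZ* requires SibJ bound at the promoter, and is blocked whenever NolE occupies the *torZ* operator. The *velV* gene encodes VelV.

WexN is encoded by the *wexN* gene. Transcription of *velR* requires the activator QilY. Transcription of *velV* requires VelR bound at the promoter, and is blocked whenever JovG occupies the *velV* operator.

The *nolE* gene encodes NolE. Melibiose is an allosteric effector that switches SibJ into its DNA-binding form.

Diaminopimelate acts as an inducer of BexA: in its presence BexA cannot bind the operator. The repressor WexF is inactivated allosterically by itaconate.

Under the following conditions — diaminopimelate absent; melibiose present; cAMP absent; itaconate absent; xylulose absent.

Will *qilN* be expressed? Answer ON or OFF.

OFF

Xylulose is absent, so NerZ is inactive.
Diaminopimelate is absent, so BexA is active.
With repressor BexA bound, *wexN* is not transcribed.
So WexN is not produced.
With no repressor bound, *nolE* is transcribed.
So NolE is produced and active.
Melibiose is present, so SibJ is active.
With repressor NolE bound, *torZ* is not transcribed.
So TorZ is not produced.
Itaconate is absent, so WexF is active.
With repressor WexF bound, *qilY* is not transcribed.
So QilY is not produced.
Required activator QilY is absent, so *velR* is not transcribed.
So VelR is not produced.
cAMP is absent, so JovG is active.
With repressor JovG bound, *velV* is not transcribed.
So VelV is not produced.
Required activator NerZ is absent, so *qilN* is not transcribed.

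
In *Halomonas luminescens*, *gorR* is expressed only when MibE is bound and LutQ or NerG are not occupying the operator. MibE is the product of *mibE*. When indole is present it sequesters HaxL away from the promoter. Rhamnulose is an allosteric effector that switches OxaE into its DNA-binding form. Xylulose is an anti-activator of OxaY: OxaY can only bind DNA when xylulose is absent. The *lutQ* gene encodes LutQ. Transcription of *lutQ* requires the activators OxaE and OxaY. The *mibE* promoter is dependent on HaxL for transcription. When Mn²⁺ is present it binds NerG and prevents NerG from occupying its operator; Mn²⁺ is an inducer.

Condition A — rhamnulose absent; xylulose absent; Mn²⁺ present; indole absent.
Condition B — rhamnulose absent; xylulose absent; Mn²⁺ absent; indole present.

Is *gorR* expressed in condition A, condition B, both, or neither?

A only

Condition A:
Rhamnulose is absent, so OxaE is inactive.
Xylulose is absent, so OxaY is active.
Required activator OxaE is absent, so *lutQ* is not transcribed.
So LutQ is not produced.
Mn²⁺ is present, so NerG is inactive.
Indole is absent, so HaxL is active.
No repressor is bound and HaxL is active, so *mibE* is transcribed.
So MibE is produced and active.
No repressor is bound and MibE is active, so *gorR* is transcribed.
→ *gorR* is ON in A.
Condition B:
Rhamnulose is absent, so OxaE is inactive.
Xylulose is absent, so OxaY is active.
Required activator OxaE is absent, so *lutQ* is not transcribed.
So LutQ is not produced.
Mn²⁺ is absent, so NerG is active.
Indole is present, so HaxL is inactive.
Required activator HaxL is absent, so *mibE* is not transcribed.
So MibE is not produced.
With repressor NerG bound, *gorR* is not transcribed.
→ *gorR* is OFF in B.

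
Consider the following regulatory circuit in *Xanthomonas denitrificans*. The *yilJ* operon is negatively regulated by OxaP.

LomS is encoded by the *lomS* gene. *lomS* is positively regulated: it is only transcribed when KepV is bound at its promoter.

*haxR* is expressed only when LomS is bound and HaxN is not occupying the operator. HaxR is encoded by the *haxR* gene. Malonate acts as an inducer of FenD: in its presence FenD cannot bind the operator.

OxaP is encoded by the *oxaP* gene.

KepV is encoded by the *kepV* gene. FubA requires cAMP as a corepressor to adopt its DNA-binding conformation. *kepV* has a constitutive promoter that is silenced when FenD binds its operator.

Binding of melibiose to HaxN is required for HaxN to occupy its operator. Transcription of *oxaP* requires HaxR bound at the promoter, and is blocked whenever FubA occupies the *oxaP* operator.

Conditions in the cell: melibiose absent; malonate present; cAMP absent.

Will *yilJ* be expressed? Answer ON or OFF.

OFF

Malonate is present, so FenD is inactive.
With no repressor bound, *kepV* is transcribed.
So KepV is produced and active.
No repressor is bound and KepV is active, so *lomS* is transcribed.
So LomS is produced and active.
Melibiose is absent, so HaxN is inactive.
No repressor is bound and LomS is active, so *haxR* is transcribed.
So HaxR is produced and active.
cAMP is absent, so FubA is inactive.
No repressor is bound and HaxR is active, so *oxaP* is transcribed.
So OxaP is produced and active.
With repressor OxaP bound, *yilJ* is not transcribed.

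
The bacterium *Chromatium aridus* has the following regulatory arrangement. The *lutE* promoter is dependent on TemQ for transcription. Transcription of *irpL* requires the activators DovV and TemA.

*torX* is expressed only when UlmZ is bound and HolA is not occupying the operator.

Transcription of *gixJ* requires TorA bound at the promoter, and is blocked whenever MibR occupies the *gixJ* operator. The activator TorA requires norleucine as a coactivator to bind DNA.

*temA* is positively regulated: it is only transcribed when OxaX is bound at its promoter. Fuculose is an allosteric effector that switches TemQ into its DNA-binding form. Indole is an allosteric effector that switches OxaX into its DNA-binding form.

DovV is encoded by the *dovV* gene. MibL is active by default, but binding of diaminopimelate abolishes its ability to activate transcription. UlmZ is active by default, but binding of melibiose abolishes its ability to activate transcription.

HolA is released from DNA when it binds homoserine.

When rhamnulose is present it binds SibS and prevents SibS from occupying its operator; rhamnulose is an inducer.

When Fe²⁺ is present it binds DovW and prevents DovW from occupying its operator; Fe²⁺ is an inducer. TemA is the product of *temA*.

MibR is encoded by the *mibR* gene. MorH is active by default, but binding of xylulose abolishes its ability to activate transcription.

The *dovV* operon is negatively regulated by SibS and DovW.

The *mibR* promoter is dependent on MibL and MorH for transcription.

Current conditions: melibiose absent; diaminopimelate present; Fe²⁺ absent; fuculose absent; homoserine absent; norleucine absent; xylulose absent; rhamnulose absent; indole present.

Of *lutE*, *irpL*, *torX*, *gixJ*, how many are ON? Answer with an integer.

0

Fuculose is absent, so TemQ is inactive.
Required activator TemQ is absent, so *lutE* is not transcribed.
→ *lutE* is OFF.
Rhamnulose is absent, so SibS is active.
Fe²⁺ is absent, so DovW is active.
With repressor SibS bound, *dovV* is not transcribed.
So DovV is not produced.
Indole is present, so OxaX is active.
No repressor is bound and OxaX is active, so *temA* is transcribed.
So TemA is produced and active.
Required activator DovV is absent, so *irpL* is not transcribed.
→ *irpL* is OFF.
Homoserine is absent, so HolA is active.
Melibiose is absent, so UlmZ is active.
With repressor HolA bound, *torX* is not transcribed.
→ *torX* is OFF.
Diaminopimelate is present, so MibL is inactive.
Xylulose is absent, so MorH is active.
Required activator MibL is absent, so *mibR* is not transcribed.
So MibR is not produced.
Norleucine is absent, so TorA is inactive.
Required activator TorA is absent, so *gixJ* is not transcribed.
→ *gixJ* is OFF.
0 of the 4 genes are transcribed.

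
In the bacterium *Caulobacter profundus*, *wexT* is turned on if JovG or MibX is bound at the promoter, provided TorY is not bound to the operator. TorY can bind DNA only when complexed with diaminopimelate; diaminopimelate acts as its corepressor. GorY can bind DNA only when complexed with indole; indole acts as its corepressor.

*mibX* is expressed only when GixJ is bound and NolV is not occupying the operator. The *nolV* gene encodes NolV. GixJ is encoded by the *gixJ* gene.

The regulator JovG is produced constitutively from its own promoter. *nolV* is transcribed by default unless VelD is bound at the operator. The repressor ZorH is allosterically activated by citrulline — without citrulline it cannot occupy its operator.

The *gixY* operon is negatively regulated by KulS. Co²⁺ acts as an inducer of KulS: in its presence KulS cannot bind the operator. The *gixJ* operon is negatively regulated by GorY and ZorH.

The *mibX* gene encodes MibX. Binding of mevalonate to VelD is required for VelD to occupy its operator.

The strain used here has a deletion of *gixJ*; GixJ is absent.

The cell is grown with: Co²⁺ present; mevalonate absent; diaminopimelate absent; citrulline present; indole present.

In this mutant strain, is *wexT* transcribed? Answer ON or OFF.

Diaminopimelate is absent, so TorY is inactive.
JovG is produced constitutively and is active.
Mevalonate is absent, so VelD is inactive.
With no repressor bound, *nolV* is transcribed.
So NolV is produced and active.
GixJ is non-functional in this strain, so it has no effect.
With repressor NolV bound, *mibX* is not transcribed.
So MibX is not produced.
Activator JovG is present, so *wexT* is transcribed.

ON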